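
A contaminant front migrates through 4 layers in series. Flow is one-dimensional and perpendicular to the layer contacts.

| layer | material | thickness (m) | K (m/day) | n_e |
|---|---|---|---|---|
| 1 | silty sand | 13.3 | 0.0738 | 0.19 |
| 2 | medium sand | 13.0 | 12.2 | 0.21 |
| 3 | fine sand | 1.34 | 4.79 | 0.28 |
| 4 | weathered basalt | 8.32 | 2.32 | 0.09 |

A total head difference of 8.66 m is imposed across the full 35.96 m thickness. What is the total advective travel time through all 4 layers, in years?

With flow normal to the layers, continuity requires the same specific discharge q through every layer.
Σ(b_i/K_i) = 13.3/0.0738 + 13.0/12.2 + 1.34/4.79 + 8.32/2.32 = 185.1 d.
q = Δh / Σ(b_i/K_i) = 8.66 / 185.1 = 0.04677 m/day.
In each layer the seepage velocity is v_i = q/n_i, so the layer transit time is t_i = b_i·n_i / q:
  layer 1 (silty sand): t_1 = 13.3 × 0.19 / 0.04677 = 54.03 d
  layer 2 (medium sand): t_2 = 13.0 × 0.21 / 0.04677 = 58.37 d
  layer 3 (fine sand): t_3 = 1.34 × 0.28 / 0.04677 = 8.022 d
  layer 4 (weathered basalt): t_4 = 8.32 × 0.09 / 0.04677 = 16.01 d
Total t = Σ t_i = 136.4 days = 0.3735 years.

0.374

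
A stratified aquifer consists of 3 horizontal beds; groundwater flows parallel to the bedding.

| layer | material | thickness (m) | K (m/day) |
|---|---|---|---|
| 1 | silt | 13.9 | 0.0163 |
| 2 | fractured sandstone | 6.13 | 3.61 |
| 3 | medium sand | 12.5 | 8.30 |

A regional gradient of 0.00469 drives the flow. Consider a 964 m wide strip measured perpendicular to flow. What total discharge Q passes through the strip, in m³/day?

570

Flow is parallel to layering, so each bed carries its own Darcy discharge and the transmissivities add.
Σ(K_i·b_i) = 0.0163×13.9 + 3.61×6.13 + 8.30×12.5 = 126.1 m²/day.
Hydraulic gradient i = 0.00469.
Q = Σ(K_i·b_i) · W · i = 126.1 × 964 × 0.004690 = 570.1 m³/day.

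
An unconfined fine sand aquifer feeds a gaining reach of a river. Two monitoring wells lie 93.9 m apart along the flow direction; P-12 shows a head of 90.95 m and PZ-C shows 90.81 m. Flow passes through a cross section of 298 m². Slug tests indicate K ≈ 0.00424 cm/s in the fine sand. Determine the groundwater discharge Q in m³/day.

1.63

Convert K: 0.00424 cm/s × 864 = 3.663 m/day.
Hydraulic gradient i = (90.95 − 90.81) / 93.9 = 0.14 / 93.9 = 0.001491.
Darcy's law: Q = K · A · i = 3.663 × 298.0 × 0.001491 = 1.628 m³/day.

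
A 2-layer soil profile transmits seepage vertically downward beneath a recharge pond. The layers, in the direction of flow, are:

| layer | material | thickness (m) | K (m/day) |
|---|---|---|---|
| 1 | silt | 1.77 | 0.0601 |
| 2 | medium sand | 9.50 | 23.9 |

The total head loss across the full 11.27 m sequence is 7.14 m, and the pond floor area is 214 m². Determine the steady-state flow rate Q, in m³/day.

51.2

Flow is perpendicular to layering, so the layers act in series and the equivalent K is the thickness-weighted harmonic mean.
Total thickness L = 1.77 + 9.50 = 11.27 m.
Σ(b_i/K_i) = 1.77/0.0601 + 9.50/23.9 = 29.85 d.
K_eq = L / Σ(b_i/K_i) = 11.27 / 29.85 = 0.3776 m/day.
Q = K_eq · A · (Δh/L) = 0.3776 × 214 × (7.14/11.27) = 51.19 m³/day.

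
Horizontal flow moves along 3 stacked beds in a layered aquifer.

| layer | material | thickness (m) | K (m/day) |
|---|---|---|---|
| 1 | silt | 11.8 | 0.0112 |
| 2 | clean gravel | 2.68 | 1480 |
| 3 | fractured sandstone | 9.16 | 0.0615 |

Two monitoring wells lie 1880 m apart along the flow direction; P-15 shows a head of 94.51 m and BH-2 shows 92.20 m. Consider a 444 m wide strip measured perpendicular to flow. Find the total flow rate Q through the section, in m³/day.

Flow is parallel to layering, so each bed carries its own Darcy discharge and the transmissivities add.
Σ(K_i·b_i) = 0.0112×11.8 + 1480×2.68 + 0.0615×9.16 = 3967 m²/day.
Hydraulic gradient i = (94.51 − 92.20) / 1880 = 2.31 / 1880 = 0.001229.
Q = Σ(K_i·b_i) · W · i = 3967 × 444 × 0.001229 = 2164 m³/day.

2160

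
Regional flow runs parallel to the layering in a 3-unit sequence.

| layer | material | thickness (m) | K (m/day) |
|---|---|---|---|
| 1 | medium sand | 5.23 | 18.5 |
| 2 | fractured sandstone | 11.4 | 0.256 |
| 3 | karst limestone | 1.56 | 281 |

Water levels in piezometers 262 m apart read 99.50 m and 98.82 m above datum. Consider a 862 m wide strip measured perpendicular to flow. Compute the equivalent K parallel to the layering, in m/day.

29.6

Flow is parallel to layering, so each bed carries its own Darcy discharge and the transmissivities add.
Σ(K_i·b_i) = 18.5×5.23 + 0.256×11.4 + 281×1.56 = 538.0 m²/day.
Total thickness b = 18.19 m, so K_eq = Σ(K_i·b_i)/b = 29.58 m/day.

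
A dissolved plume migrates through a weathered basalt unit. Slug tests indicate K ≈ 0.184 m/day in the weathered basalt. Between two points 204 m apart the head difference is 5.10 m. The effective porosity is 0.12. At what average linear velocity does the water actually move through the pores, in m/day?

0.0383

Hydraulic gradient i = Δh / L = 5.10 / 204 = 0.02500.
Darcy flux q = K · i = 0.1840 × 0.02500 = 0.004600 m/day.
Seepage velocity v = q / n_e = 0.004600 / 0.12 = 0.03833 m/day.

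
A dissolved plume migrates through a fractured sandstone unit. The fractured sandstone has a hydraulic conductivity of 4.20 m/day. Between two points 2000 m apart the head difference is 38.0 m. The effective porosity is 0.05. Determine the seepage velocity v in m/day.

1.60

Hydraulic gradient i = Δh / L = 38.0 / 2000 = 0.01900.
Darcy flux q = K · i = 4.200 × 0.01900 = 0.07980 m/day.
Seepage velocity v = q / n_e = 0.07980 / 0.05 = 1.596 m/day.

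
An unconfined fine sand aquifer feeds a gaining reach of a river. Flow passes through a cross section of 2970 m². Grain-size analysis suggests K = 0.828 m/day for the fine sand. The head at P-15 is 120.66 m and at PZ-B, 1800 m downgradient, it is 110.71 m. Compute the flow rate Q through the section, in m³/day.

13.6

Hydraulic gradient i = (120.66 − 110.71) / 1800 = 9.95 / 1800 = 0.005528.
Darcy's law: Q = K · A · i = 0.8280 × 2970 × 0.005528 = 13.59 m³/day.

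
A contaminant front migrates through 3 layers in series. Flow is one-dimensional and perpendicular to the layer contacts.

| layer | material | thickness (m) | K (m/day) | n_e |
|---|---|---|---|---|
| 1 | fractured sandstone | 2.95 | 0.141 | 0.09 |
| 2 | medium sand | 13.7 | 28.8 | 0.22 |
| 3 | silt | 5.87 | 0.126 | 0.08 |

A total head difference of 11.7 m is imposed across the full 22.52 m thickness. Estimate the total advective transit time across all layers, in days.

21.8

With flow normal to the layers, continuity requires the same specific discharge q through every layer.
Σ(b_i/K_i) = 2.95/0.141 + 13.7/28.8 + 5.87/0.126 = 67.98 d.
q = Δh / Σ(b_i/K_i) = 11.7 / 67.98 = 0.1721 m/day.
In each layer the seepage velocity is v_i = q/n_i, so the layer transit time is t_i = b_i·n_i / q:
  layer 1 (fractured sandstone): t_1 = 2.95 × 0.09 / 0.1721 = 1.543 d
  layer 2 (medium sand): t_2 = 13.7 × 0.22 / 0.1721 = 17.51 d
  layer 3 (silt): t_3 = 5.87 × 0.08 / 0.1721 = 2.729 d
Total t = Σ t_i = 21.78 days.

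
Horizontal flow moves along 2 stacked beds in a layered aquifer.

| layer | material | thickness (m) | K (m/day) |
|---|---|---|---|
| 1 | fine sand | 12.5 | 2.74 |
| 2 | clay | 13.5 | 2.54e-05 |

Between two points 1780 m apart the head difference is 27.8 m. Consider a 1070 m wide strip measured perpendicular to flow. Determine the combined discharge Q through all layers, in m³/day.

Flow is parallel to layering, so each bed carries its own Darcy discharge and the transmissivities add.
Σ(K_i·b_i) = 2.74×12.5 + 2.54e-05×13.5 = 34.25 m²/day.
Hydraulic gradient i = Δh / L = 27.8 / 1780 = 0.01562.
Q = Σ(K_i·b_i) · W · i = 34.25 × 1070 × 0.01562 = 572.4 m³/day.

572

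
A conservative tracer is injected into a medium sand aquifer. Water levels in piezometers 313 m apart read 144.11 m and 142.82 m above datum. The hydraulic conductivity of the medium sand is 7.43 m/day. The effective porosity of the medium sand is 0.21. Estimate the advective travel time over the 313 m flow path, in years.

5.88

Hydraulic gradient i = (144.11 − 142.82) / 313 = 1.29 / 313 = 0.004121.
Darcy flux q = K · i = 7.430 × 0.004121 = 0.03062 m/day.
Seepage velocity v = q / n_e = 0.03062 / 0.21 = 0.1458 m/day.
Travel time t = L / v = 313 / 0.1458 = 2146 days = 5.877 years.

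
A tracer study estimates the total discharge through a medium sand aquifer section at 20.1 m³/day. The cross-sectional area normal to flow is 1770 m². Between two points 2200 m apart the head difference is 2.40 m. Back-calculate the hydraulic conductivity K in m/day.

10.4

Hydraulic gradient i = Δh / L = 2.40 / 2200 = 0.001091.
From Q = K·A·i, K = Q / (A·i) = 20.1 / (1770 × 0.001091) = 10.41 m/day.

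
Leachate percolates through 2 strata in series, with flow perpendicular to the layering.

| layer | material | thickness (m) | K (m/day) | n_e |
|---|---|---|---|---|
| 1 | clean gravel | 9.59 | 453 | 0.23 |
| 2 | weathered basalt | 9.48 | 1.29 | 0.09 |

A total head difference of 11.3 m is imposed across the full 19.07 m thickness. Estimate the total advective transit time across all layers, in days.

With flow normal to the layers, continuity requires the same specific discharge q through every layer.
Σ(b_i/K_i) = 9.59/453 + 9.48/1.29 = 7.370 d.
q = Δh / Σ(b_i/K_i) = 11.3 / 7.370 = 1.533 m/day.
In each layer the seepage velocity is v_i = q/n_i, so the layer transit time is t_i = b_i·n_i / q:
  layer 1 (clean gravel): t_1 = 9.59 × 0.23 / 1.533 = 1.439 d
  layer 2 (weathered basalt): t_2 = 9.48 × 0.09 / 1.533 = 0.5565 d
Total t = Σ t_i = 1.995 days.

2.00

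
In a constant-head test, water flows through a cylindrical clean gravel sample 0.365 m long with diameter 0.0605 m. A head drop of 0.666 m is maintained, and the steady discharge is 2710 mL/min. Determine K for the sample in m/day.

Cross-sectional area A = π·(d/2)² = π × (0.0605/2)² = 0.002875 m².
Convert discharge: 2710 mL/min = 4.517e-05 m³/s.
Darcy's law rearranged: K = Q·L / (A·Δh) = 4.517e-05 × 0.365 / (0.002875 × 0.666) = 0.008611 m/s = 744.0 m/day.

744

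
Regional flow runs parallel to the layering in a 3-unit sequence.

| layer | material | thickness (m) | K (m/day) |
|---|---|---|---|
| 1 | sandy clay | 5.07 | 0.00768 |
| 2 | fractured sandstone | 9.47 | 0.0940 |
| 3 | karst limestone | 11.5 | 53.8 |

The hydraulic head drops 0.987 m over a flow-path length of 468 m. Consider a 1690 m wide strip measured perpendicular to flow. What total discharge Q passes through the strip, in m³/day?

2210

Flow is parallel to layering, so each bed carries its own Darcy discharge and the transmissivities add.
Σ(K_i·b_i) = 0.00768×5.07 + 0.0940×9.47 + 53.8×11.5 = 619.6 m²/day.
Hydraulic gradient i = Δh / L = 0.987 / 468 = 0.002109.
Q = Σ(K_i·b_i) · W · i = 619.6 × 1690 × 0.002109 = 2208 m³/day.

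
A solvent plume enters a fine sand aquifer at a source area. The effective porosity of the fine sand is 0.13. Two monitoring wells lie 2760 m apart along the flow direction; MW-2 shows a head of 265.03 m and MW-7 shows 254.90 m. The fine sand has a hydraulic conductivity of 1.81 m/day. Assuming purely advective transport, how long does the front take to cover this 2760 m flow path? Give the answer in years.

148

Hydraulic gradient i = (265.03 − 254.90) / 2760 = 10.13 / 2760 = 0.003670.
Darcy flux q = K · i = 1.810 × 0.003670 = 0.006643 m/day.
Seepage velocity v = q / n_e = 0.006643 / 0.13 = 0.05110 m/day.
Travel time t = L / v = 2760 / 0.05110 = 54010 days = 147.9 years.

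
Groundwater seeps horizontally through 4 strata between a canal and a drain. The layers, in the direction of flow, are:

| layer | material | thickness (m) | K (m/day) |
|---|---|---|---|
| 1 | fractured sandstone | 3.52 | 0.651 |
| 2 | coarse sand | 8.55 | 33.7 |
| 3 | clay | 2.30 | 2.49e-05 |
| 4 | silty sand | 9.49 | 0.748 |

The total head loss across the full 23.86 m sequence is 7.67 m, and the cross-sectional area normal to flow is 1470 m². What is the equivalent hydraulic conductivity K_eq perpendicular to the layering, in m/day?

0.000258

Flow is perpendicular to layering, so the layers act in series and the equivalent K is the thickness-weighted harmonic mean.
Total thickness L = 3.52 + 8.55 + 2.30 + 9.49 = 23.86 m.
Σ(b_i/K_i) = 3.52/0.651 + 8.55/33.7 + 2.30/2.49e-05 + 9.49/0.748 = 92388 d.
K_eq = L / Σ(b_i/K_i) = 23.86 / 92388 = 0.0002583 m/day.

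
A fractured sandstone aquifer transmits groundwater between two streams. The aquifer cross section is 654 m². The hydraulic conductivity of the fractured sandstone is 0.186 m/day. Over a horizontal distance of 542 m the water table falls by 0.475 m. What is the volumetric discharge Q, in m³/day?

Hydraulic gradient i = Δh / L = 0.475 / 542 = 0.0008764.
Darcy's law: Q = K · A · i = 0.1860 × 654.0 × 0.0008764 = 0.1066 m³/day.

0.107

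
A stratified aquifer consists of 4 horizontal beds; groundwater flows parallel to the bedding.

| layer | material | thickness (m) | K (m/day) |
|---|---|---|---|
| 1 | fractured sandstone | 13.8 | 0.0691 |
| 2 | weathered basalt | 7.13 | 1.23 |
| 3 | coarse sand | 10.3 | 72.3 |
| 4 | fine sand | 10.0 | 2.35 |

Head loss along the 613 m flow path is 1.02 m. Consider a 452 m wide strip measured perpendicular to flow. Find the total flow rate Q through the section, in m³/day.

585

Flow is parallel to layering, so each bed carries its own Darcy discharge and the transmissivities add.
Σ(K_i·b_i) = 0.0691×13.8 + 1.23×7.13 + 72.3×10.3 + 2.35×10.0 = 777.9 m²/day.
Hydraulic gradient i = Δh / L = 1.02 / 613 = 0.001664.
Q = Σ(K_i·b_i) · W · i = 777.9 × 452 × 0.001664 = 585.1 m³/day.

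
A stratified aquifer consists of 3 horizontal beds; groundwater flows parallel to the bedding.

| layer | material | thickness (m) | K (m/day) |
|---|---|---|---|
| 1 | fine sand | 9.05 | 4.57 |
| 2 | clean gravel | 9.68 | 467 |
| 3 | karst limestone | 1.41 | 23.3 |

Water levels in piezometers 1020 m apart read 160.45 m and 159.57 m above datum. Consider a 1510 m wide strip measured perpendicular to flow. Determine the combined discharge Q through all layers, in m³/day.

5990

Flow is parallel to layering, so each bed carries its own Darcy discharge and the transmissivities add.
Σ(K_i·b_i) = 4.57×9.05 + 467×9.68 + 23.3×1.41 = 4595 m²/day.
Hydraulic gradient i = (160.45 − 159.57) / 1020 = 0.88 / 1020 = 0.0008627.
Q = Σ(K_i·b_i) · W · i = 4595 × 1510 × 0.0008627 = 5986 m³/day.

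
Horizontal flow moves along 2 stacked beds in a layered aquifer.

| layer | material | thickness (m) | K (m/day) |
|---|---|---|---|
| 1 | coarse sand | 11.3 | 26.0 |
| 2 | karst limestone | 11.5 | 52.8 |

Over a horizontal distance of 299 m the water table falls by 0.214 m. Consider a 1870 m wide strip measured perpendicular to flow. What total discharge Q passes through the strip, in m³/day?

Flow is parallel to layering, so each bed carries its own Darcy discharge and the transmissivities add.
Σ(K_i·b_i) = 26.0×11.3 + 52.8×11.5 = 901.0 m²/day.
Hydraulic gradient i = Δh / L = 0.214 / 299 = 0.0007157.
Q = Σ(K_i·b_i) · W · i = 901.0 × 1870 × 0.0007157 = 1206 m³/day.

1210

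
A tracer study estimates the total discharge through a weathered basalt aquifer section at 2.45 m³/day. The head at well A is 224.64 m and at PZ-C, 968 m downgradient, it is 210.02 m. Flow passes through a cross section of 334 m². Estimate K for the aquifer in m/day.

Hydraulic gradient i = (224.64 − 210.02) / 968 = 14.62 / 968 = 0.01510.
From Q = K·A·i, K = Q / (A·i) = 2.45 / (334.0 × 0.01510) = 0.4857 m/day.

0.486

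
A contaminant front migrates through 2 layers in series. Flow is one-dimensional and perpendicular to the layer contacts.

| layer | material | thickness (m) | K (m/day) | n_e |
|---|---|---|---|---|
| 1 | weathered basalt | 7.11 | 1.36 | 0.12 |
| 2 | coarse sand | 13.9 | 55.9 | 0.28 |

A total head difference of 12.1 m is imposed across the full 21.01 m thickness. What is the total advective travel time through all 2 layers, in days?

2.15

With flow normal to the layers, continuity requires the same specific discharge q through every layer.
Σ(b_i/K_i) = 7.11/1.36 + 13.9/55.9 = 5.477 d.
q = Δh / Σ(b_i/K_i) = 12.1 / 5.477 = 2.209 m/day.
In each layer the seepage velocity is v_i = q/n_i, so the layer transit time is t_i = b_i·n_i / q:
  layer 1 (weathered basalt): t_1 = 7.11 × 0.12 / 2.209 = 0.3862 d
  layer 2 (coarse sand): t_2 = 13.9 × 0.28 / 2.209 = 1.762 d
Total t = Σ t_i = 2.148 days.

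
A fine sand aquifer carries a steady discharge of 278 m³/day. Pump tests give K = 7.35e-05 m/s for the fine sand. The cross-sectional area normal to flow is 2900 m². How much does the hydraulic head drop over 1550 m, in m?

23.4

Convert K: 7.35e-05 m/s × 86400 = 6.350 m/day.
From Q = K·A·i, i = Q / (K·A) = 278 / (6.350 × 2900) = 0.01510.
Head loss Δh = i · L = 0.01510 × 1550 = 23.40 m.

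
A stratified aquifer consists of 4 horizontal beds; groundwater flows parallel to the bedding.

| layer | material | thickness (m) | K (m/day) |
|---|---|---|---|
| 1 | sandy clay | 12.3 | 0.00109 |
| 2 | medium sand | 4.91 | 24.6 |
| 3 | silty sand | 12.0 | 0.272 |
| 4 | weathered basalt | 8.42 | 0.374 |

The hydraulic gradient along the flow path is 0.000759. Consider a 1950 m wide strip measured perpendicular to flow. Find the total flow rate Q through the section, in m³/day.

Flow is parallel to layering, so each bed carries its own Darcy discharge and the transmissivities add.
Σ(K_i·b_i) = 0.00109×12.3 + 24.6×4.91 + 0.272×12.0 + 0.374×8.42 = 127.2 m²/day.
Hydraulic gradient i = 0.000759.
Q = Σ(K_i·b_i) · W · i = 127.2 × 1950 × 0.0007590 = 188.3 m³/day.

188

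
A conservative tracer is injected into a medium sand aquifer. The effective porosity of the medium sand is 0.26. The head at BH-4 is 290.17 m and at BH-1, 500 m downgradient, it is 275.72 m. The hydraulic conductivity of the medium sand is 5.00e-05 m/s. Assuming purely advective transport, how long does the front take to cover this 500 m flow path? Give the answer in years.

Convert K: 5.00e-05 m/s × 86400 = 4.320 m/day.
Hydraulic gradient i = (290.17 − 275.72) / 500 = 14.45 / 500 = 0.02890.
Darcy flux q = K · i = 4.320 × 0.02890 = 0.1248 m/day.
Seepage velocity v = q / n_e = 0.1248 / 0.26 = 0.4802 m/day.
Travel time t = L / v = 500 / 0.4802 = 1041 days = 2.851 years.

2.85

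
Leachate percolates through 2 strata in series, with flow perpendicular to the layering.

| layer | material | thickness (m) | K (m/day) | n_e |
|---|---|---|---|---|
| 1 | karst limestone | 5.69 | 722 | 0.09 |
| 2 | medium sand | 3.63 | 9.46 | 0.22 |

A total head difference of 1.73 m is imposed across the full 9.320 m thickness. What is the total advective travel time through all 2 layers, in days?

0.297

With flow normal to the layers, continuity requires the same specific discharge q through every layer.
Σ(b_i/K_i) = 5.69/722 + 3.63/9.46 = 0.3916 d.
q = Δh / Σ(b_i/K_i) = 1.73 / 0.3916 = 4.418 m/day.
In each layer the seepage velocity is v_i = q/n_i, so the layer transit time is t_i = b_i·n_i / q:
  layer 1 (karst limestone): t_1 = 5.69 × 0.09 / 4.418 = 0.1159 d
  layer 2 (medium sand): t_2 = 3.63 × 0.22 / 4.418 = 0.1808 d
Total t = Σ t_i = 0.2967 days.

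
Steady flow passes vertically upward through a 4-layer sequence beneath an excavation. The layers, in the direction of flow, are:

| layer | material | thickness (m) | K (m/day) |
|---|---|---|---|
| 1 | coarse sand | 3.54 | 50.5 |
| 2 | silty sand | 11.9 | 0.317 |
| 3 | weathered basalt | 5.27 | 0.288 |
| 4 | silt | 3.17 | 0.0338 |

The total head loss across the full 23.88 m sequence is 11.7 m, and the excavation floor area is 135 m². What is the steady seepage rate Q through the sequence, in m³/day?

Flow is perpendicular to layering, so the layers act in series and the equivalent K is the thickness-weighted harmonic mean.
Total thickness L = 3.54 + 11.9 + 5.27 + 3.17 = 23.88 m.
Σ(b_i/K_i) = 3.54/50.5 + 11.9/0.317 + 5.27/0.288 + 3.17/0.0338 = 149.7 d.
K_eq = L / Σ(b_i/K_i) = 23.88 / 149.7 = 0.1595 m/day.
Q = K_eq · A · (Δh/L) = 0.1595 × 135 × (11.7/23.88) = 10.55 m³/day.

10.6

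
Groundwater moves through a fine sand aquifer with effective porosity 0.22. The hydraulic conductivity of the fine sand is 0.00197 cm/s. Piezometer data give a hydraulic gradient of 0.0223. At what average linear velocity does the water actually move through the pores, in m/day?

Convert K: 0.00197 cm/s × 864 = 1.702 m/day.
Hydraulic gradient i = 0.0223.
Darcy flux q = K · i = 1.702 × 0.02230 = 0.03796 m/day.
Seepage velocity v = q / n_e = 0.03796 / 0.22 = 0.1725 m/day.

0.173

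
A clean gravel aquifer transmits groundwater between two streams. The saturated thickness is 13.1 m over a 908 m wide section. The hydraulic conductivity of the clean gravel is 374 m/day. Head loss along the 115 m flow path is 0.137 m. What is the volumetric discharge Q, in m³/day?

Cross-sectional area A = 908 × 13.1 = 11895 m².
Hydraulic gradient i = Δh / L = 0.137 / 115 = 0.001191.
Darcy's law: Q = K · A · i = 374.0 × 11895 × 0.001191 = 5300 m³/day.

5300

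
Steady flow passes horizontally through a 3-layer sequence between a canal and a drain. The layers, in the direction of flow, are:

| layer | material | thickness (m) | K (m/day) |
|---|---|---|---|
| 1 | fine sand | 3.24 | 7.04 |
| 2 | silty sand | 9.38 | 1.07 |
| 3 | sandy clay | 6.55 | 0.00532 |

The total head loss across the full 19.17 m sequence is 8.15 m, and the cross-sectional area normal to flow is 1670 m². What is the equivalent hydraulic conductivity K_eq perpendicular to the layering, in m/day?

0.0155

Flow is perpendicular to layering, so the layers act in series and the equivalent K is the thickness-weighted harmonic mean.
Total thickness L = 3.24 + 9.38 + 6.55 = 19.17 m.
Σ(b_i/K_i) = 3.24/7.04 + 9.38/1.07 + 6.55/0.00532 = 1240 d.
K_eq = L / Σ(b_i/K_i) = 19.17 / 1240 = 0.01545 m/day.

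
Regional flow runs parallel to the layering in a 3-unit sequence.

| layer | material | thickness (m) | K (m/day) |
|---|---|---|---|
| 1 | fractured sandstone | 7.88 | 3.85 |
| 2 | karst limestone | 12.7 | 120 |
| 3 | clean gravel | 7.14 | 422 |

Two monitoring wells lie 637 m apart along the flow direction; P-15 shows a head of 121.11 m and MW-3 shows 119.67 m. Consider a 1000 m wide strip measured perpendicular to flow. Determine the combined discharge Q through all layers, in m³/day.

Flow is parallel to layering, so each bed carries its own Darcy discharge and the transmissivities add.
Σ(K_i·b_i) = 3.85×7.88 + 120×12.7 + 422×7.14 = 4567 m²/day.
Hydraulic gradient i = (121.11 − 119.67) / 637 = 1.44 / 637 = 0.002261.
Q = Σ(K_i·b_i) · W · i = 4567 × 1000 × 0.002261 = 10325 m³/day.

10300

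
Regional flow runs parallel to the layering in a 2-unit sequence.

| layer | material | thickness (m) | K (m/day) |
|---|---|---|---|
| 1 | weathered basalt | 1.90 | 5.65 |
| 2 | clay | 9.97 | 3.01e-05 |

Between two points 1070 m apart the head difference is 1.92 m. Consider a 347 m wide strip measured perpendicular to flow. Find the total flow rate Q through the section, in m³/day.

Flow is parallel to layering, so each bed carries its own Darcy discharge and the transmissivities add.
Σ(K_i·b_i) = 5.65×1.90 + 3.01e-05×9.97 = 10.74 m²/day.
Hydraulic gradient i = Δh / L = 1.92 / 1070 = 0.001794.
Q = Σ(K_i·b_i) · W · i = 10.74 × 347 × 0.001794 = 6.684 m³/day.

6.68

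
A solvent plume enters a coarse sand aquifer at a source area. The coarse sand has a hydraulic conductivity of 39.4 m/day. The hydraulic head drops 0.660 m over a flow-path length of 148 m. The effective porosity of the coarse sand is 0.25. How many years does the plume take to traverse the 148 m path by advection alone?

0.577

Hydraulic gradient i = Δh / L = 0.660 / 148 = 0.004459.
Darcy flux q = K · i = 39.40 × 0.004459 = 0.1757 m/day.
Seepage velocity v = q / n_e = 0.1757 / 0.25 = 0.7028 m/day.
Travel time t = L / v = 148 / 0.7028 = 210.6 days = 0.5765 years.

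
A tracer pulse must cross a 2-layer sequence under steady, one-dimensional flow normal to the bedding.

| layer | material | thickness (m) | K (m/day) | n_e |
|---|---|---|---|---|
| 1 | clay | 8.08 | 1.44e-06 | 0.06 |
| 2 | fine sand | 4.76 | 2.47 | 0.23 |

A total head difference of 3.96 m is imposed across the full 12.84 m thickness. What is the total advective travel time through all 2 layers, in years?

6130

With flow normal to the layers, continuity requires the same specific discharge q through every layer.
Σ(b_i/K_i) = 8.08/1.44e-06 + 4.76/2.47 = 5.611e+06 d.
q = Δh / Σ(b_i/K_i) = 3.96 / 5.611e+06 = 7.057e-07 m/day.
In each layer the seepage velocity is v_i = q/n_i, so the layer transit time is t_i = b_i·n_i / q:
  layer 1 (clay): t_1 = 8.08 × 0.06 / 7.057e-07 = 6.869e+05 d
  layer 2 (fine sand): t_2 = 4.76 × 0.23 / 7.057e-07 = 1.551e+06 d
Total t = Σ t_i = 2.238e+06 days = 6128 years.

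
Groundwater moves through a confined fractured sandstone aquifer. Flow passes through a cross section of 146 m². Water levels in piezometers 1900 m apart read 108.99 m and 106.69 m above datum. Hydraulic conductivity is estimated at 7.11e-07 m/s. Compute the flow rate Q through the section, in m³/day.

0.0109

Convert K: 7.11e-07 m/s × 86400 = 0.06143 m/day.
Hydraulic gradient i = (108.99 − 106.69) / 1900 = 2.3 / 1900 = 0.001211.
Darcy's law: Q = K · A · i = 0.06143 × 146.0 × 0.001211 = 0.01086 m³/day.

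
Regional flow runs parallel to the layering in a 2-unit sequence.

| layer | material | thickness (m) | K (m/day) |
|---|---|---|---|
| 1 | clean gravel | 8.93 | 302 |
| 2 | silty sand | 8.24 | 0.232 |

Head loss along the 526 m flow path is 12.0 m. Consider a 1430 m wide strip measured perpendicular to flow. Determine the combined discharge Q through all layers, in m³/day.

Flow is parallel to layering, so each bed carries its own Darcy discharge and the transmissivities add.
Σ(K_i·b_i) = 302×8.93 + 0.232×8.24 = 2699 m²/day.
Hydraulic gradient i = Δh / L = 12.0 / 526 = 0.02281.
Q = Σ(K_i·b_i) · W · i = 2699 × 1430 × 0.02281 = 88044 m³/day.

88000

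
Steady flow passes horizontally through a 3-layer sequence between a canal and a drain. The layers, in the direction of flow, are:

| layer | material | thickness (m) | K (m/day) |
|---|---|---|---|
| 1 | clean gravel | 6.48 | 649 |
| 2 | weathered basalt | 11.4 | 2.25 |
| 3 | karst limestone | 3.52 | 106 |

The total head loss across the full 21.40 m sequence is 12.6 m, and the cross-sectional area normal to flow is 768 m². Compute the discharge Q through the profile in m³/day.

Flow is perpendicular to layering, so the layers act in series and the equivalent K is the thickness-weighted harmonic mean.
Total thickness L = 6.48 + 11.4 + 3.52 = 21.40 m.
Σ(b_i/K_i) = 6.48/649 + 11.4/2.25 + 3.52/106 = 5.110 d.
K_eq = L / Σ(b_i/K_i) = 21.40 / 5.110 = 4.188 m/day.
Q = K_eq · A · (Δh/L) = 4.188 × 768 × (12.6/21.40) = 1894 m³/day.

1890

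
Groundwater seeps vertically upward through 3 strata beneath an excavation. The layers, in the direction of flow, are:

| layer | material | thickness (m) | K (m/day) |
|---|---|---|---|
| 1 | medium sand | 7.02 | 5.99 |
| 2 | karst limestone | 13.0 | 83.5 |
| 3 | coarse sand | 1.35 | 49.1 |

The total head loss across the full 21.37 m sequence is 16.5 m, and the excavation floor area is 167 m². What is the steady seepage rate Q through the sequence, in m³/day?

2030

Flow is perpendicular to layering, so the layers act in series and the equivalent K is the thickness-weighted harmonic mean.
Total thickness L = 7.02 + 13.0 + 1.35 = 21.37 m.
Σ(b_i/K_i) = 7.02/5.99 + 13.0/83.5 + 1.35/49.1 = 1.355 d.
K_eq = L / Σ(b_i/K_i) = 21.37 / 1.355 = 15.77 m/day.
Q = K_eq · A · (Δh/L) = 15.77 × 167 × (16.5/21.37) = 2033 m³/day.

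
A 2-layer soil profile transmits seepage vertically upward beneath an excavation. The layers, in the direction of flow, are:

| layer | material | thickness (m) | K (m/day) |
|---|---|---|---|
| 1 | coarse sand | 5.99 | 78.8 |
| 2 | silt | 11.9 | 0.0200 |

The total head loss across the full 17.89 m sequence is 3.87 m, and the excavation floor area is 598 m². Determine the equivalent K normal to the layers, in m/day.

0.0301

Flow is perpendicular to layering, so the layers act in series and the equivalent K is the thickness-weighted harmonic mean.
Total thickness L = 5.99 + 11.9 = 17.89 m.
Σ(b_i/K_i) = 5.99/78.8 + 11.9/0.0200 = 595.1 d.
K_eq = L / Σ(b_i/K_i) = 17.89 / 595.1 = 0.03006 m/day.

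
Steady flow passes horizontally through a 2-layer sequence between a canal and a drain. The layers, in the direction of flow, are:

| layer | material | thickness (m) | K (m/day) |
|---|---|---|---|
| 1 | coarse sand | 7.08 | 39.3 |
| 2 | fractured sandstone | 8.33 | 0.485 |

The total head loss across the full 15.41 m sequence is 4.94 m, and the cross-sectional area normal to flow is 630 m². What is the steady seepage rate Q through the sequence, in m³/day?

179

Flow is perpendicular to layering, so the layers act in series and the equivalent K is the thickness-weighted harmonic mean.
Total thickness L = 7.08 + 8.33 = 15.41 m.
Σ(b_i/K_i) = 7.08/39.3 + 8.33/0.485 = 17.36 d.
K_eq = L / Σ(b_i/K_i) = 15.41 / 17.36 = 0.8879 m/day.
Q = K_eq · A · (Δh/L) = 0.8879 × 630 × (4.94/15.41) = 179.3 m³/day.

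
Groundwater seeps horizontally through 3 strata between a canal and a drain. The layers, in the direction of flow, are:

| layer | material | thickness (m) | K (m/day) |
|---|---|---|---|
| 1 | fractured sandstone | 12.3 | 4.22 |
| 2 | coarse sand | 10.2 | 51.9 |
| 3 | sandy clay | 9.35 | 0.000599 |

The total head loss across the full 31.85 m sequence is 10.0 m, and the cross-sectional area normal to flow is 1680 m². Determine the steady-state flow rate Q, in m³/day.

Flow is perpendicular to layering, so the layers act in series and the equivalent K is the thickness-weighted harmonic mean.
Total thickness L = 12.3 + 10.2 + 9.35 = 31.85 m.
Σ(b_i/K_i) = 12.3/4.22 + 10.2/51.9 + 9.35/0.000599 = 15612 d.
K_eq = L / Σ(b_i/K_i) = 31.85 / 15612 = 0.002040 m/day.
Q = K_eq · A · (Δh/L) = 0.002040 × 1680 × (10.0/31.85) = 1.076 m³/day.

1.08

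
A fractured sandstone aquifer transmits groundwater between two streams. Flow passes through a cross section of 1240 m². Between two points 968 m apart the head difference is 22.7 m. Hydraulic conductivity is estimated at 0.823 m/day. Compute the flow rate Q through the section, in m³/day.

23.9

Hydraulic gradient i = Δh / L = 22.7 / 968 = 0.02345.
Darcy's law: Q = K · A · i = 0.8230 × 1240 × 0.02345 = 23.93 m³/day.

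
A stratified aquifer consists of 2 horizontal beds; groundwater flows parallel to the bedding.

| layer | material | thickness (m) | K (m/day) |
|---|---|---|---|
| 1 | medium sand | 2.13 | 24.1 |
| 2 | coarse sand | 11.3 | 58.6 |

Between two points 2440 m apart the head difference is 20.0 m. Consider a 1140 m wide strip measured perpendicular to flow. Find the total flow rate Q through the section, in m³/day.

6670

Flow is parallel to layering, so each bed carries its own Darcy discharge and the transmissivities add.
Σ(K_i·b_i) = 24.1×2.13 + 58.6×11.3 = 713.5 m²/day.
Hydraulic gradient i = Δh / L = 20.0 / 2440 = 0.008197.
Q = Σ(K_i·b_i) · W · i = 713.5 × 1140 × 0.008197 = 6667 m³/day.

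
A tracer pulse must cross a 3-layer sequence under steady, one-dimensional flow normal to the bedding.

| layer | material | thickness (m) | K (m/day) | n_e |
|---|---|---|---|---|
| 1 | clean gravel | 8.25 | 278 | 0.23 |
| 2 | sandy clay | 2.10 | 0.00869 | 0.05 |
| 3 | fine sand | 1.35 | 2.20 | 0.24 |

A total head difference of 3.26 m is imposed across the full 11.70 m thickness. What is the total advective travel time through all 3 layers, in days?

173

With flow normal to the layers, continuity requires the same specific discharge q through every layer.
Σ(b_i/K_i) = 8.25/278 + 2.10/0.00869 + 1.35/2.20 = 242.3 d.
q = Δh / Σ(b_i/K_i) = 3.26 / 242.3 = 0.01345 m/day.
In each layer the seepage velocity is v_i = q/n_i, so the layer transit time is t_i = b_i·n_i / q:
  layer 1 (clean gravel): t_1 = 8.25 × 0.23 / 0.01345 = 141.0 d
  layer 2 (sandy clay): t_2 = 2.10 × 0.05 / 0.01345 = 7.804 d
  layer 3 (fine sand): t_3 = 1.35 × 0.24 / 0.01345 = 24.08 d
Total t = Σ t_i = 172.9 days.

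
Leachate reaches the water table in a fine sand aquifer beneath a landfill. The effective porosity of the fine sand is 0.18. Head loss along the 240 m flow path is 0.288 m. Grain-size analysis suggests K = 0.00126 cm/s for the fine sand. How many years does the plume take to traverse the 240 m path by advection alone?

90.5

Convert K: 0.00126 cm/s × 864 = 1.089 m/day.
Hydraulic gradient i = Δh / L = 0.288 / 240 = 0.001200.
Darcy flux q = K · i = 1.089 × 0.001200 = 0.001306 m/day.
Seepage velocity v = q / n_e = 0.001306 / 0.18 = 0.007258 m/day.
Travel time t = L / v = 240 / 0.007258 = 33069 days = 90.54 years.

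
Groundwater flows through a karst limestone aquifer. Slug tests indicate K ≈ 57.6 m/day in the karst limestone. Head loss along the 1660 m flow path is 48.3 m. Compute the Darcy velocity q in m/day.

1.68

Hydraulic gradient i = Δh / L = 48.3 / 1660 = 0.02910.
Specific discharge q = K · i = 57.60 × 0.02910 = 1.676 m/day.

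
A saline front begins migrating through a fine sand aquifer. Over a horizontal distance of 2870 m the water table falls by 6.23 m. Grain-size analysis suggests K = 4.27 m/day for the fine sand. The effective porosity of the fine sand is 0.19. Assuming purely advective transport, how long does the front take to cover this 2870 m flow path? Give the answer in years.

Hydraulic gradient i = Δh / L = 6.23 / 2870 = 0.002171.
Darcy flux q = K · i = 4.270 × 0.002171 = 0.009269 m/day.
Seepage velocity v = q / n_e = 0.009269 / 0.19 = 0.04878 m/day.
Travel time t = L / v = 2870 / 0.04878 = 58830 days = 161.1 years.

161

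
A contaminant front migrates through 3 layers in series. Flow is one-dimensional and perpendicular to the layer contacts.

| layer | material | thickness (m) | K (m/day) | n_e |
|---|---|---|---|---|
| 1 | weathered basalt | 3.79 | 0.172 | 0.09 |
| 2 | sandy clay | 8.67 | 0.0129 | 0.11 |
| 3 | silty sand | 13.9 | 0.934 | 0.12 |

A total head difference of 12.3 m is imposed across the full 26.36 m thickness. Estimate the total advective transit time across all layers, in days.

With flow normal to the layers, continuity requires the same specific discharge q through every layer.
Σ(b_i/K_i) = 3.79/0.172 + 8.67/0.0129 + 13.9/0.934 = 709.0 d.
q = Δh / Σ(b_i/K_i) = 12.3 / 709.0 = 0.01735 m/day.
In each layer the seepage velocity is v_i = q/n_i, so the layer transit time is t_i = b_i·n_i / q:
  layer 1 (weathered basalt): t_1 = 3.79 × 0.09 / 0.01735 = 19.66 d
  layer 2 (sandy clay): t_2 = 8.67 × 0.11 / 0.01735 = 54.97 d
  layer 3 (silty sand): t_3 = 13.9 × 0.12 / 0.01735 = 96.15 d
Total t = Σ t_i = 170.8 days.

171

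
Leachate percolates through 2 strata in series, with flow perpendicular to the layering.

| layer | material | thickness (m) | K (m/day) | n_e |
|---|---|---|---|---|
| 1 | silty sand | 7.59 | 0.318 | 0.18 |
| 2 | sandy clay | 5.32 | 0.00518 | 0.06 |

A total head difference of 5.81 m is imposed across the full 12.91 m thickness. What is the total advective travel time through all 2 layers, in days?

With flow normal to the layers, continuity requires the same specific discharge q through every layer.
Σ(b_i/K_i) = 7.59/0.318 + 5.32/0.00518 = 1051 d.
q = Δh / Σ(b_i/K_i) = 5.81 / 1051 = 0.005529 m/day.
In each layer the seepage velocity is v_i = q/n_i, so the layer transit time is t_i = b_i·n_i / q:
  layer 1 (silty sand): t_1 = 7.59 × 0.18 / 0.005529 = 247.1 d
  layer 2 (sandy clay): t_2 = 5.32 × 0.06 / 0.005529 = 57.74 d
Total t = Σ t_i = 304.8 days.

305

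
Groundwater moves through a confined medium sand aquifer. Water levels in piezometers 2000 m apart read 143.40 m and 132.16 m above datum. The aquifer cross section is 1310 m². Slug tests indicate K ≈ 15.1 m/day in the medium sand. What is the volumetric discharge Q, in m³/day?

Hydraulic gradient i = (143.40 − 132.16) / 2000 = 11.24 / 2000 = 0.005620.
Darcy's law: Q = K · A · i = 15.10 × 1310 × 0.005620 = 111.2 m³/day.

111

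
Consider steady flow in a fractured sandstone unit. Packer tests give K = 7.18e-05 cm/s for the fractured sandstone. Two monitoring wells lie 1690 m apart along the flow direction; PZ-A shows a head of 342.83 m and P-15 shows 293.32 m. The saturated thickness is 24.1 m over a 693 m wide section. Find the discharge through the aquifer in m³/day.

Convert K: 7.18e-05 cm/s × 864 = 0.06204 m/day.
Cross-sectional area A = 693 × 24.1 = 16701 m².
Hydraulic gradient i = (342.83 − 293.32) / 1690 = 49.51 / 1690 = 0.02930.
Darcy's law: Q = K · A · i = 0.06204 × 16701 × 0.02930 = 30.35 m³/day.

30.4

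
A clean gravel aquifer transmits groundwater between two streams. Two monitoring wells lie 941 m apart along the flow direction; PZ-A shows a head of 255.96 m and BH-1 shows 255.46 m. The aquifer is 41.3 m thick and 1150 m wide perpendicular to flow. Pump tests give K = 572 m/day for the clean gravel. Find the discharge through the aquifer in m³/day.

Cross-sectional area A = 1150 × 41.3 = 47495 m².
Hydraulic gradient i = (255.96 − 255.46) / 941 = 0.5 / 941 = 0.0005313.
Darcy's law: Q = K · A · i = 572.0 × 47495 × 0.0005313 = 14435 m³/day.

14400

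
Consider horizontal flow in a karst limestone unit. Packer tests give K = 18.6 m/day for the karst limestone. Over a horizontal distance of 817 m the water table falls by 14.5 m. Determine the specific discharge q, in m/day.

Hydraulic gradient i = Δh / L = 14.5 / 817 = 0.01775.
Specific discharge q = K · i = 18.60 × 0.01775 = 0.3301 m/day.

0.330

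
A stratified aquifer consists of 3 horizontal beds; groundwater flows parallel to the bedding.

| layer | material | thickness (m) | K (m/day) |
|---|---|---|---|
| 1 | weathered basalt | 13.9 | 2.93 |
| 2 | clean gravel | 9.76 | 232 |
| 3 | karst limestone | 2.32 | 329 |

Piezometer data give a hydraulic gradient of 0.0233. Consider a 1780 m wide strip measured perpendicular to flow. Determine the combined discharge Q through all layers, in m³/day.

127000

Flow is parallel to layering, so each bed carries its own Darcy discharge and the transmissivities add.
Σ(K_i·b_i) = 2.93×13.9 + 232×9.76 + 329×2.32 = 3068 m²/day.
Hydraulic gradient i = 0.0233.
Q = Σ(K_i·b_i) · W · i = 3068 × 1780 × 0.02330 = 1.273e+05 m³/day.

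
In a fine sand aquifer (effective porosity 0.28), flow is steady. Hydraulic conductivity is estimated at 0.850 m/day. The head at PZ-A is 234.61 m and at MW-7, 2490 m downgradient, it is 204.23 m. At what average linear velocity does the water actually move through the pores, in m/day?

0.0370

Hydraulic gradient i = (234.61 − 204.23) / 2490 = 30.38 / 2490 = 0.01220.
Darcy flux q = K · i = 0.8500 × 0.01220 = 0.01037 m/day.
Seepage velocity v = q / n_e = 0.01037 / 0.28 = 0.03704 m/day.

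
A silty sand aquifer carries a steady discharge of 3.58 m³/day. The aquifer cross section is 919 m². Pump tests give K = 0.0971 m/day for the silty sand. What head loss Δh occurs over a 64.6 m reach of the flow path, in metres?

From Q = K·A·i, i = Q / (K·A) = 3.58 / (0.09710 × 919.0) = 0.04012.
Head loss Δh = i · L = 0.04012 × 64.6 = 2.592 m.

2.59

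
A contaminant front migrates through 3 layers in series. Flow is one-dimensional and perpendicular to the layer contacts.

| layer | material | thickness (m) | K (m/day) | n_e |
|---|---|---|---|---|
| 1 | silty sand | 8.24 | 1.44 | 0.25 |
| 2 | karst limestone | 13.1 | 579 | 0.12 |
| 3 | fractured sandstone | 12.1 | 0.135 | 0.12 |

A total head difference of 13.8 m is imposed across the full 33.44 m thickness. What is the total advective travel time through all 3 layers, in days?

35.1

With flow normal to the layers, continuity requires the same specific discharge q through every layer.
Σ(b_i/K_i) = 8.24/1.44 + 13.1/579 + 12.1/0.135 = 95.37 d.
q = Δh / Σ(b_i/K_i) = 13.8 / 95.37 = 0.1447 m/day.
In each layer the seepage velocity is v_i = q/n_i, so the layer transit time is t_i = b_i·n_i / q:
  layer 1 (silty sand): t_1 = 8.24 × 0.25 / 0.1447 = 14.24 d
  layer 2 (karst limestone): t_2 = 13.1 × 0.12 / 0.1447 = 10.86 d
  layer 3 (fractured sandstone): t_3 = 12.1 × 0.12 / 0.1447 = 10.04 d
Total t = Σ t_i = 35.14 days.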